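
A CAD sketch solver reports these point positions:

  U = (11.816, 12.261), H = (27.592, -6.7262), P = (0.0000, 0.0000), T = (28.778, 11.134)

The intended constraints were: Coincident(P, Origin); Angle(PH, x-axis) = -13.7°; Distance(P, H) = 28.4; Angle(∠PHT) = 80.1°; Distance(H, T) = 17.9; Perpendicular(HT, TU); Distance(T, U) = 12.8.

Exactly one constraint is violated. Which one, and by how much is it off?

Distance(T, U) = 12.8 — off by 4.20.

P = (0.00, 0.00) ✓; PH at -13.70° ✓; |PH| = 28.40 ✓; ∠PHT = 80.10° ✓; |HT| = 17.90 ✓; ∠(HT, TU) = 90.00° ✓; |TU| = 17.00 ✗.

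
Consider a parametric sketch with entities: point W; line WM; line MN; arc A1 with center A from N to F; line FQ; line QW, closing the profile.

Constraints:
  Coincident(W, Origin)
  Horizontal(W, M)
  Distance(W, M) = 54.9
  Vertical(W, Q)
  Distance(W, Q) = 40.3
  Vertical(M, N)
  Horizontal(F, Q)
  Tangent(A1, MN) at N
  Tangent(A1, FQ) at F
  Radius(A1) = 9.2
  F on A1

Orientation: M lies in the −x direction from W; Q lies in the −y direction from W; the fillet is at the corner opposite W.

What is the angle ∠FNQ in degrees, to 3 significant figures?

35.5°

W is at the origin; WM is horizontal with |WM| = 54.9 and M on the −x side, so M = (-54.9, 0.00). WQ is vertical with |WQ| = 40.3 and Q on the −y side, so Q = (0.00, -40.3). The virtual corner opposite W is at (-54.9, -40.3). Tangency of A1 to MN means the radius AN is perpendicular to MN and tangency of A1 to FQ means the radius AF is perpendicular to FQ, with radius 9.2, so the center A sits 9.2 in from both sides at A = (-45.7, -31.1). That places the tangent points at N = (-54.9, -31.1) on MN and F = (-45.7, -40.3) on FQ. Then cos ∠FNQ = NF·NQ / (|NF||NQ|), giving 35.5°.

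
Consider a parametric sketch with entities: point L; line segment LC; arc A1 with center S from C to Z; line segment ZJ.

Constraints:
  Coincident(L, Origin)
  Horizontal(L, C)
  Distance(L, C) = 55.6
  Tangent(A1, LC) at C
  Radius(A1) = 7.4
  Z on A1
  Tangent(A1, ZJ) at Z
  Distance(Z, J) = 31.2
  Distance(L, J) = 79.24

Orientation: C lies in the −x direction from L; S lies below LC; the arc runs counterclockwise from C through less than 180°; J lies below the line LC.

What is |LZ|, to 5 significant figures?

62.992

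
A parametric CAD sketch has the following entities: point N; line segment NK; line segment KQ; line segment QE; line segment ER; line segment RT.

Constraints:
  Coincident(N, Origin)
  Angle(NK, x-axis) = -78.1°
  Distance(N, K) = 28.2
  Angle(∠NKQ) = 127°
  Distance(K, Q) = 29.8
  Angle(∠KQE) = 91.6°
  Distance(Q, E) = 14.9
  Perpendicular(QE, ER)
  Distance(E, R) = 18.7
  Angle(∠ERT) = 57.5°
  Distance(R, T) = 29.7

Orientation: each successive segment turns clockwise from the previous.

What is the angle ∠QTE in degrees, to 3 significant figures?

8.87°

N is at the origin; NK runs at -78.1° with length 28.2, so K = (5.81, -27.6). ∠NKQ = 127.0° gives KQ at -131° from the x-axis; with |KQ| = 29.8, Q = (-13.8, -50.1). ∠KQE = 91.6° gives QE at 140° from the x-axis; with |QE| = 14.9, E = (-25.3, -40.6). The perpendicularity gives ER at right angles to QE, so ER runs at 50.5°; with |ER| = 18.7, R = (-13.4, -26.1). ∠ERT = 57.5° gives RT at -72.0° from the x-axis; with |RT| = 29.7, T = (-4.20, -54.4). Then cos ∠QTE = TQ·TE / (|TQ||TE|), giving 8.87°.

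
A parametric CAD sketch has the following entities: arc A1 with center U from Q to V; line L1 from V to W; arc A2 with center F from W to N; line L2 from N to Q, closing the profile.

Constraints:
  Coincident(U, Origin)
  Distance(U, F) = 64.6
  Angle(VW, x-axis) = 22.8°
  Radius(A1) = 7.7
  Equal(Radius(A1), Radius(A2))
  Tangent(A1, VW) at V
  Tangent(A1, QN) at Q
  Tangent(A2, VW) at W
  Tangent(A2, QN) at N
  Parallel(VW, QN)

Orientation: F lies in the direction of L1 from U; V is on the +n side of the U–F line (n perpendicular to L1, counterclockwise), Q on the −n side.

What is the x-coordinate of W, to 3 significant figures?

56.6

Tangency of A1 to both parallel lines with radius 7.7 puts V and Q at U ± 7.7·n: V = (-2.98, 7.10), Q = (2.98, -7.10). Equal radii place W and N the same way about F: W = F + 7.7·n = (56.6, 32.1), N = F − 7.7·n = (62.5, 17.9). So W.x = 56.6.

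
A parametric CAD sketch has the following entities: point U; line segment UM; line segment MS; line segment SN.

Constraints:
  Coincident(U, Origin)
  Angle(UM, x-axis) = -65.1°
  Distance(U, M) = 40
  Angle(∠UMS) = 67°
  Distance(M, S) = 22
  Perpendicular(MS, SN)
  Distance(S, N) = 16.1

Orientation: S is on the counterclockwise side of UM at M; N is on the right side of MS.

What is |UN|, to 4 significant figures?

53.30

U is at the origin; UM runs at -65.1° with length 40.0, so M = 40.0·(cos -65.1°, sin -65.1°) = (16.84, -36.28). ∠UMS = 67.0°, so MS runs at -65.1° + (180° − 67.0°) = 47.90° from the x-axis; with |MS| = 22.0, S = M + 22.0·(cos 47.90°, sin 47.90°) = (31.59, -19.96). MS is perpendicular to SN; with |SN| = 16.1 on the right of MS, N = S + 16.1·(0.7420, -0.6704) = (43.54, -30.75). Then |UN| = |N − U| = 53.30.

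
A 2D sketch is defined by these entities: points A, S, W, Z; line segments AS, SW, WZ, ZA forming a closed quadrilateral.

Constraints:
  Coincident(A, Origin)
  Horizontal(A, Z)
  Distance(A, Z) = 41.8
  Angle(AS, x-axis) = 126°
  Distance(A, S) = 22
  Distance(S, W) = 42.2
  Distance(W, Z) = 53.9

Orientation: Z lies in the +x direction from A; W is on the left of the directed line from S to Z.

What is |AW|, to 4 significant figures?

50.62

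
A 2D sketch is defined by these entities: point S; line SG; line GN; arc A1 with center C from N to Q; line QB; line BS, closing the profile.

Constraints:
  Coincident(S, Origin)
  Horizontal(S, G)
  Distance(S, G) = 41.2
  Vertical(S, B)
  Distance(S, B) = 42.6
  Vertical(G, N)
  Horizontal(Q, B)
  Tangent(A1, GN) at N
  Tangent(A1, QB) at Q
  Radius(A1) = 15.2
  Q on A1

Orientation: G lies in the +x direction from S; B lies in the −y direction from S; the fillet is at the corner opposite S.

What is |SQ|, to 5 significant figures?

49.908

S is at the origin; SG is horizontal with |SG| = 41.2 and G on the +x side, so G = (41.200, 0.0000). SB is vertical with |SB| = 42.6 and B on the −y side, so B = (0.0000, -42.600). The virtual corner opposite S is at (41.200, -42.600). A1 meets GN tangentially, so CN is at right angles to GN and since A1 is tangent to QB there, CQ ⟂ QB, with radius 15.2, so the center C sits 15.2 in from both sides at C = (26.000, -27.400). That places the tangent points at N = (41.200, -27.400) on GN and Q = (26.000, -42.600) on QB. Then |SQ| = |Q − S| = 49.908.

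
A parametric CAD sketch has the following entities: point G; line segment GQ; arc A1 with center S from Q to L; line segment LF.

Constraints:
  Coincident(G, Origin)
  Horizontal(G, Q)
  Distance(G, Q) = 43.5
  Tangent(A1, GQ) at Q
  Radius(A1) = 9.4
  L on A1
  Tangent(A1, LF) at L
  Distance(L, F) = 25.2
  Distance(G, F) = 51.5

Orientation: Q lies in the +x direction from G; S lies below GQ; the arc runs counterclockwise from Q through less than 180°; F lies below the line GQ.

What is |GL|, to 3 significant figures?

35.8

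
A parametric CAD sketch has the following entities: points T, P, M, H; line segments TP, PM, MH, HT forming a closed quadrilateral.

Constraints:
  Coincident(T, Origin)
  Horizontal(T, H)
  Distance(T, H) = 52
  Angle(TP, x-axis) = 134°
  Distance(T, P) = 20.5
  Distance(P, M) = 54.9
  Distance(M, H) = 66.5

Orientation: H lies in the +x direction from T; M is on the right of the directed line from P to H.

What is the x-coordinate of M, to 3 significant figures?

-2.02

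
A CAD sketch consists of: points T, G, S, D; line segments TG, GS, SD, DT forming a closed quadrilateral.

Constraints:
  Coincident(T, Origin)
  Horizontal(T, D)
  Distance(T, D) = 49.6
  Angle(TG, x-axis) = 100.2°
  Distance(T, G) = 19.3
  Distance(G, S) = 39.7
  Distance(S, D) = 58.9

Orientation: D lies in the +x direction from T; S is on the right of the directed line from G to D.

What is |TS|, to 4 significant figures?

21.38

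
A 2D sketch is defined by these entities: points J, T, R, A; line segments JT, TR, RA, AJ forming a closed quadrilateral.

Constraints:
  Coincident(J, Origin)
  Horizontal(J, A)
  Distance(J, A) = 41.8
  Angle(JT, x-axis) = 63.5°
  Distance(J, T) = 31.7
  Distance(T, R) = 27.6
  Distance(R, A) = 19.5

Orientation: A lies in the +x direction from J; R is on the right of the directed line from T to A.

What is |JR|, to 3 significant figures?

22.5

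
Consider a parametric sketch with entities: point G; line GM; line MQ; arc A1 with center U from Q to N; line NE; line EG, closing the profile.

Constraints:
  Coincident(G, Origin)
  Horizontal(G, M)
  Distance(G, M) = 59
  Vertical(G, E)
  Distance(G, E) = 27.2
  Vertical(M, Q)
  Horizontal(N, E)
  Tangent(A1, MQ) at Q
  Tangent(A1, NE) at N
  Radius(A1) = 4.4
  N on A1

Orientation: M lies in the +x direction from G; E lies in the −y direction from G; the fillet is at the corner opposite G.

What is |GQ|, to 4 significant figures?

63.25

G is at the origin; GM is horizontal with |GM| = 59.0 and M on the +x side, so M = (59.00, 0.000). G and E share the same x with |GE| = 27.2 and E on the −y side, so E = (0.000, -27.20). The virtual corner opposite G is at (59.00, -27.20). A1 meets MQ tangentially, so UQ is at right angles to MQ and A1 meets NE tangentially, so UN is at right angles to NE, with radius 4.4, so the center U sits 4.4 in from both sides at U = (54.60, -22.80). That places the tangent points at Q = (59.00, -22.80) on MQ and N = (54.60, -27.20) on NE. Then |GQ| = |Q − G| = 63.25.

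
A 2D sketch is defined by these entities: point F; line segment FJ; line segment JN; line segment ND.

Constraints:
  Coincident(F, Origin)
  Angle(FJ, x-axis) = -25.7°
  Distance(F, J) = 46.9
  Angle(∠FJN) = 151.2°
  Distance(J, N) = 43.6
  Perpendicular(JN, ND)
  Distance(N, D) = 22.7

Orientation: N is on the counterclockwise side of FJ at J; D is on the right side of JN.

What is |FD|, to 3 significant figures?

96.0

∠FJN = 151.2°, so JN runs at -25.7° + (180° − 151.2°) = 3.10° from the x-axis; with |JN| = 43.6, N = J + 43.6·(cos 3.10°, sin 3.10°) = (85.8, -18.0). JN is perpendicular to ND; with |ND| = 22.7 on the right of JN, D = N + 22.7·(0.0541, -0.999) = (87.0, -40.6). Then |FD| = |D − F| = 96.0.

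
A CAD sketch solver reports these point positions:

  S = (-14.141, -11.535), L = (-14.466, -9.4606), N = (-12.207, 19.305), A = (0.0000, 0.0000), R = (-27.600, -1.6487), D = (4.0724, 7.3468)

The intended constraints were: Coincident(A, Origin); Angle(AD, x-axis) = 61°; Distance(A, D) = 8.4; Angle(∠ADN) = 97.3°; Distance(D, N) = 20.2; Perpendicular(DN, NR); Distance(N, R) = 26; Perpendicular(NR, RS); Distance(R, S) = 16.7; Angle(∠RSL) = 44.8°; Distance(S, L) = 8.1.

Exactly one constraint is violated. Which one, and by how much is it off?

Distance(S, L) = 8.1 — off by 6.00.

A = (0.00, 0.00) ✓; AD at 61.00° ✓; |AD| = 8.400 ✓; ∠ADN = 97.30° ✓; |DN| = 20.20 ✓; ∠(DN, NR) = 90.00° ✓; |NR| = 26.00 ✓; ∠(NR, RS) = 90.00° ✓; |RS| = 16.70 ✓; ∠RSL = 44.80° ✓; |SL| = 2.100 ✗.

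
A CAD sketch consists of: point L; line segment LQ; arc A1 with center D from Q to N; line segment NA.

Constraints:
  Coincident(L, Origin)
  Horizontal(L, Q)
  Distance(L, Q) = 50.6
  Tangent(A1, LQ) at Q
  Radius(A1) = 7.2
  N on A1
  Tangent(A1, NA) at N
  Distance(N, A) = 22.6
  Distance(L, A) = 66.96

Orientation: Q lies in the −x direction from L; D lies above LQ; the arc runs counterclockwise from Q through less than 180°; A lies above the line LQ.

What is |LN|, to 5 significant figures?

46.844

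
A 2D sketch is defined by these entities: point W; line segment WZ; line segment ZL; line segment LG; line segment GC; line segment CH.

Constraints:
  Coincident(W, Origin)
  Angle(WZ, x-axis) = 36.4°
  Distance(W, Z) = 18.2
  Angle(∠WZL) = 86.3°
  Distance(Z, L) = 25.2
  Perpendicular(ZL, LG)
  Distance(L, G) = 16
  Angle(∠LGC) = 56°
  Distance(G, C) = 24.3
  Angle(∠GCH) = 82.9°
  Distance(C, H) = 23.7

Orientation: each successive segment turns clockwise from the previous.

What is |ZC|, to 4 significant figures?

5.600

W is at the origin; WZ runs at 36.4° with length 18.2, so Z = (14.65, 10.80). ∠WZL = 86.3° gives ZL at -57.30° from the x-axis; with |ZL| = 25.2, L = (28.26, -10.41). ZL ⟂ LG, so LG runs at -147.3°; with |LG| = 16.0, G = (14.80, -19.05). ∠LGC = 56.0° gives GC at 88.70° from the x-axis; with |GC| = 24.3, C = (15.35, 5.244). Then |ZC| = |C − Z| = 5.600.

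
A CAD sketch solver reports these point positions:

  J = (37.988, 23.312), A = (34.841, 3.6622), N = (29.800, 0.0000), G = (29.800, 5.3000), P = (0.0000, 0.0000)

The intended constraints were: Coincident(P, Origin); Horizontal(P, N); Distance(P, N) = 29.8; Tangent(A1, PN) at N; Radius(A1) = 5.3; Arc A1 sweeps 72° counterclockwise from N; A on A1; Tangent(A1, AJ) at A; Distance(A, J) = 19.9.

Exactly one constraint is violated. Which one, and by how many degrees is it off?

Tangent(A1, AJ) at A — off by 8.90°.

P = (0.00, 0.00) ✓; P.y = 0.00, N.y = 0.00 ✓; |PN| = 29.80 ✓; ∠(GN, NP) = 90.00° ✓; |GN| = 5.300 ✓; bearing(G→A) − bearing(G→N) = 72.00° ✓; |GA| = 5.300 ✓; ∠(GA, AJ) = 81.10° ✗; |AJ| = 19.90 ✓.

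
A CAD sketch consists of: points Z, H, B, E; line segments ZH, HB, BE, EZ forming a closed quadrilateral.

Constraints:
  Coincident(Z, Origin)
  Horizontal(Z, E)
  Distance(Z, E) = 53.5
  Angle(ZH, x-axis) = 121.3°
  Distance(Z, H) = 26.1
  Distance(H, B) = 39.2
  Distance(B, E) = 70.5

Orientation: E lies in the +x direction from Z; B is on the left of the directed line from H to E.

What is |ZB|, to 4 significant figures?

55.21

Checks: |HB| = 39.20 ✓; |BE| = 70.50 ✓.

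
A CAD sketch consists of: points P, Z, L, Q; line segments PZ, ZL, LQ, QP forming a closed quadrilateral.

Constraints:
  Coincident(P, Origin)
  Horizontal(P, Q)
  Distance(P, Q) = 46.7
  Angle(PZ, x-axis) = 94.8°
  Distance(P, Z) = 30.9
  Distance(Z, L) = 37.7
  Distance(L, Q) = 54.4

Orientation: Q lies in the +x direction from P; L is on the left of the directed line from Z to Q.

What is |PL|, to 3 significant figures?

59.0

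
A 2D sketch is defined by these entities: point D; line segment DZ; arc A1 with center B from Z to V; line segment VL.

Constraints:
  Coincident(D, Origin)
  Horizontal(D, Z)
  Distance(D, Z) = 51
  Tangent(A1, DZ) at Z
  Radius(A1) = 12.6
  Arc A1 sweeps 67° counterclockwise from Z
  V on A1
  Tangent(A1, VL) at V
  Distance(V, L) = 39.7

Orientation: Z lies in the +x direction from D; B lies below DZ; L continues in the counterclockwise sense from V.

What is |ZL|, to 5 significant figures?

51.870

D is at the origin; DZ is horizontal with |DZ| = 51.0 and Z on the +x side, so Z = (51.000, 0.0000). Since A1 is tangent to DZ there, BZ ⟂ DZ, so B = Z + (0, -12.6) = (51.000, -12.600). On A1, Z sits at bearing 90° from B; a 67° counterclockwise sweep puts V at bearing 157°, so V = B + 12.6·(cos 157°, sin 157°) = (39.402, -7.6768). Since A1 is tangent to VL there, BV ⟂ VL, so VL runs along (−sin 157°, cos 157°); with |VL| = 39.7, L = (23.890, -44.221). Then |ZL| = |L − Z| = 51.870.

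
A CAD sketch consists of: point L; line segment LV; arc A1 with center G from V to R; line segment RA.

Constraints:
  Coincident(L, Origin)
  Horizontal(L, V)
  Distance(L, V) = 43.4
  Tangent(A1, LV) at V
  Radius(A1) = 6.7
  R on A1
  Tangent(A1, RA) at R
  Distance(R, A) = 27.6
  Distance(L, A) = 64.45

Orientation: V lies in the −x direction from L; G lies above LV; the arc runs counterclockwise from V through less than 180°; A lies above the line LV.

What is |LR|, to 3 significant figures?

39.8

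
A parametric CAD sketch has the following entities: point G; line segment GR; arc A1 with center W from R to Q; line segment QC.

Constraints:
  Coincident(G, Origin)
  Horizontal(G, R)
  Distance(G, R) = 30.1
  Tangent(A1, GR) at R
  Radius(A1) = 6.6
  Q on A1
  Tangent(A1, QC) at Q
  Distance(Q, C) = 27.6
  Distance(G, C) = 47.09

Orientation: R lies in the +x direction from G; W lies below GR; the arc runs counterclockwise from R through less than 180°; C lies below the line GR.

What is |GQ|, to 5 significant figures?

25.232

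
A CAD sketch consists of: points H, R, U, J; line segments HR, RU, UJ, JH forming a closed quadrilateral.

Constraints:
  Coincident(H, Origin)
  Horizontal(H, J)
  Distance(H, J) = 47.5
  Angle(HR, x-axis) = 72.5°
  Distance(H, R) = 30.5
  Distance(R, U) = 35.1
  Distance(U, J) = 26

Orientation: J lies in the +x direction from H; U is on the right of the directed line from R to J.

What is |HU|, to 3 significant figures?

22.1

H is at the origin; H and J share the same y with |HJ| = 47.5 and J in +x, so J = (47.5, 0). HR runs at 72.5° with |HR| = 30.5, so R = (9.17, 29.1). U is determined by |RU| = 35.1 and |UJ| = 26.0 together: it lies at the intersection of circle(R, 35.1) and circle(J, 26.0). With |RJ| = 48.1, the foot of the radical line on RJ is 29.8 from R and the perpendicular offset is √(35.1² − 29.8²) = 18.5. Taking the right-of-RJ solution: U = (21.8, -3.68).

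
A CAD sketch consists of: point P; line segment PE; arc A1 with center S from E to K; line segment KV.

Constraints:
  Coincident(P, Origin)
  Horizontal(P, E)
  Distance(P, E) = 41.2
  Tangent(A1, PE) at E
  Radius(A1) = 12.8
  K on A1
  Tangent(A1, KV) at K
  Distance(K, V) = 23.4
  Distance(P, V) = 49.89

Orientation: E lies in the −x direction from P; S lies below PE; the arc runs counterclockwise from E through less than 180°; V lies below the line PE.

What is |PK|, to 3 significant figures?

54.5

P is at the origin; P and E share the same y with |PE| = 41.2 and E on the −x side, so E = (-41.2, 0.00). Since A1 is tangent to PE there, SE ⟂ PE, so S = E + (0, -12.8) = (-41.2, -12.8). Since SK ⟂ KV (tangency), |SV| = √(12.8² + 23.4²) = 26.7 regardless of where K sits on A1. So V lies on both circle(P, 49.89) and circle(S, 26.7); the below-PE intersection is V = (-32.4, -38.0). K is the foot of the tangent from V: K = (-49.8, -22.3).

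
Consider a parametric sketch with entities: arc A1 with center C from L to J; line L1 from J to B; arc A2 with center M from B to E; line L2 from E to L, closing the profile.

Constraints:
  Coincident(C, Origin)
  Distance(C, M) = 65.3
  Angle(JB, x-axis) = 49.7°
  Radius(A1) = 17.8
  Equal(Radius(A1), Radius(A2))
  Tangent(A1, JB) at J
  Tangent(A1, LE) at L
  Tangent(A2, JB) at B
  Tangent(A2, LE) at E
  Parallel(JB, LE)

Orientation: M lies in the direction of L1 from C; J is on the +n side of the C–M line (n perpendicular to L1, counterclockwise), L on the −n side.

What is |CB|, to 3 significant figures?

67.7

The slot axis is L1's direction at 49.7°, so u = (cos 49.7°, sin 49.7°) = (0.647, 0.763) and n = (−sin 49.7°, cos 49.7°) = (-0.763, 0.647). C is at the origin and M lies 65.3 along u from C, so M = 65.3·u = (42.2, 49.8). Tangency of A1 to both parallel lines with radius 17.8 puts J and L at C ± 17.8·n: J = (-13.6, 11.5), L = (13.6, -11.5). Equal radii place B and E the same way about M: B = M + 17.8·n = (28.7, 61.3), E = M − 17.8·n = (55.8, 38.3). Then |CB| = |B − C| = 67.7.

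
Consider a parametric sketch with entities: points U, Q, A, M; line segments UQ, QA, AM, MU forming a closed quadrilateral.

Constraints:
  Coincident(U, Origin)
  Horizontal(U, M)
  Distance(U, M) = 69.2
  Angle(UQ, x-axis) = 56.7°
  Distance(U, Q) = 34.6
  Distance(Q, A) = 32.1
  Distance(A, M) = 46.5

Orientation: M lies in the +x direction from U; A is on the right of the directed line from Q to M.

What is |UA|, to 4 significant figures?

22.98

Checks: UQ at 56.70° ✓; |QA| = 32.10 ✓; |AM| = 46.50 ✓.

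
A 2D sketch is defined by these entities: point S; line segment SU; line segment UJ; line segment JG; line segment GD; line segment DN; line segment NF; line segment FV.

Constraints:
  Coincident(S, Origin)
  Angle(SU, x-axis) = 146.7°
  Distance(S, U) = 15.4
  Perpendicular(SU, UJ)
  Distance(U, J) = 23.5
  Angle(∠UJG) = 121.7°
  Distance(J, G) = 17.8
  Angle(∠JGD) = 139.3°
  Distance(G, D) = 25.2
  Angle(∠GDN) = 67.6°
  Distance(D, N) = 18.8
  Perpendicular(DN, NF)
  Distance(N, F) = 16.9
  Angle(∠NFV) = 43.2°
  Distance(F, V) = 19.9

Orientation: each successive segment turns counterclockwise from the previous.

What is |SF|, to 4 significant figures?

21.67

S is at the origin; SU runs at 146.7° with length 15.4, so U = (-12.87, 8.455). SU is perpendicular to UJ, so UJ runs at -123.3°; with |UJ| = 23.5, J = (-25.77, -11.19). ∠UJG = 121.7° gives JG at -65.00° from the x-axis; with |JG| = 17.8, G = (-18.25, -27.32). ∠JGD = 139.3° gives GD at -24.30° from the x-axis; with |GD| = 25.2, D = (4.716, -37.69). ∠GDN = 67.6° gives DN at 88.10° from the x-axis; with |DN| = 18.8, N = (5.340, -18.90). The perpendicularity gives NF at right angles to DN, so NF runs at 178.1°; with |NF| = 16.9, F = (-11.55, -18.34). Then |SF| = |F − S| = 21.67.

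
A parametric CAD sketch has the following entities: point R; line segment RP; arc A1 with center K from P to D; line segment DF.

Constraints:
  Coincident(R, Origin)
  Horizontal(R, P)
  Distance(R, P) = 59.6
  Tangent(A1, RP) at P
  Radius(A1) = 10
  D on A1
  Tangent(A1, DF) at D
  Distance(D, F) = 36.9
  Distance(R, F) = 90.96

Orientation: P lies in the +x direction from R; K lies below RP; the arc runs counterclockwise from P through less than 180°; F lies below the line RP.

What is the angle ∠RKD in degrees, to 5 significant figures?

58.308°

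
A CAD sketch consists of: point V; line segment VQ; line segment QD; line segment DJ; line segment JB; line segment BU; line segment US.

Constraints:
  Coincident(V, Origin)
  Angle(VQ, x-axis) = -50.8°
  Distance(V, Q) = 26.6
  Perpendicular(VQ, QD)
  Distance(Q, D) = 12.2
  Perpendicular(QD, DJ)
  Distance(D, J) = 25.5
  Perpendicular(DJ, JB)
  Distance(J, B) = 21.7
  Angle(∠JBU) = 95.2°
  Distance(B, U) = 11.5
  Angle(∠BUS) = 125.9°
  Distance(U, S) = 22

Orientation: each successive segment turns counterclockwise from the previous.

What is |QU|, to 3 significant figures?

17.6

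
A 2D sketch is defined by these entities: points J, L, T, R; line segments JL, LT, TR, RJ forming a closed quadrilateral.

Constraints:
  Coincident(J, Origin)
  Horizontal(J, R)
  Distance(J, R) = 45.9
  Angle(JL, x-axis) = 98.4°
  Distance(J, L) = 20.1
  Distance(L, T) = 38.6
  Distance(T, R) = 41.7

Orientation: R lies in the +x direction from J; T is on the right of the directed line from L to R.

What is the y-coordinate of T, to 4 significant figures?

-17.16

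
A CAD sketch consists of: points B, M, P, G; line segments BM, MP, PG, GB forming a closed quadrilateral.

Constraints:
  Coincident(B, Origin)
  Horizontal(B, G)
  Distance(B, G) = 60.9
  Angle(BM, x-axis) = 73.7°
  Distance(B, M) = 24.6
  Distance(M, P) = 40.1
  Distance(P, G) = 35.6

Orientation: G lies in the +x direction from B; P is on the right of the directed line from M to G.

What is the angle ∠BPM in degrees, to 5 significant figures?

37.603°

Checks: |MP| = 40.10 ✓; |PG| = 35.60 ✓.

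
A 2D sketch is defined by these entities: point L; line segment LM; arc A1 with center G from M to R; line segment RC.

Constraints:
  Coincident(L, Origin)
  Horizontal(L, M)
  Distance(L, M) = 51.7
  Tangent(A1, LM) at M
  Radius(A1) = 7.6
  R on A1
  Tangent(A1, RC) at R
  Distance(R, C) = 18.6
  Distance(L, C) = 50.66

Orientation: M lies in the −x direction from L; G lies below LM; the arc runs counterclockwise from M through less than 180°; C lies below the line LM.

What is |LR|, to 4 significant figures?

58.44

L is at the origin; LM is horizontal with |LM| = 51.7 and M on the −x side, so M = (-51.70, 0.000). A1 meets LM tangentially, so GM is at right angles to LM, so G = M + (0, -7.6) = (-51.70, -7.600). Since GR ⟂ RC (tangency), |GC| = √(7.6² + 18.6²) = 20.09 regardless of where R sits on A1. So C lies on both circle(L, 50.66) and circle(G, 20.09); the below-LM intersection is C = (-43.51, -25.95). R is the foot of the tangent from C: R = (-56.95, -13.09).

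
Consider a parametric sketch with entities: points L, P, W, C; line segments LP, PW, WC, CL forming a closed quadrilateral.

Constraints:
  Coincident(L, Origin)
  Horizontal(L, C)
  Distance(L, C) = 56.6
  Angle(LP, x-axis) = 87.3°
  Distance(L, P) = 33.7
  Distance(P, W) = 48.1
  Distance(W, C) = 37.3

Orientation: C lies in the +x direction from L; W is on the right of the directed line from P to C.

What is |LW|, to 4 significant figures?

23.26

Checks: |PW| = 48.10 ✓; |WC| = 37.30 ✓.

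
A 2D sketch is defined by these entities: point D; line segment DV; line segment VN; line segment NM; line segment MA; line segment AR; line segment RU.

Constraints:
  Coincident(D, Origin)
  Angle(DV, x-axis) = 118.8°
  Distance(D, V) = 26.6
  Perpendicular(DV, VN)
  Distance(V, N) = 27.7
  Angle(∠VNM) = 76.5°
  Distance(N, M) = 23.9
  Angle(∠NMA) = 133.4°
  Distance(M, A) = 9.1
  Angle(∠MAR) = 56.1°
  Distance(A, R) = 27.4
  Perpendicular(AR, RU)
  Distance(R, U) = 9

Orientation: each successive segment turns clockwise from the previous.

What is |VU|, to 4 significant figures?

25.14

D is at the origin; DV runs at 118.8° with length 26.6, so V = (-12.81, 23.31). DV is perpendicular to VN, so VN runs at 28.80°; with |VN| = 27.7, N = (11.46, 36.65). ∠VNM = 76.5° gives NM at -74.70° from the x-axis; with |NM| = 23.9, M = (17.77, 13.60). ∠NMA = 133.4° gives MA at -121.3° from the x-axis; with |MA| = 9.1, A = (13.04, 5.826). ∠MAR = 56.1° gives AR at 114.8° from the x-axis; with |AR| = 27.4, R = (1.545, 30.70). The perpendicularity gives RU at right angles to AR, so RU runs at 24.80°; with |RU| = 9.0, U = (9.715, 34.47). Then |VU| = |U − V| = 25.14.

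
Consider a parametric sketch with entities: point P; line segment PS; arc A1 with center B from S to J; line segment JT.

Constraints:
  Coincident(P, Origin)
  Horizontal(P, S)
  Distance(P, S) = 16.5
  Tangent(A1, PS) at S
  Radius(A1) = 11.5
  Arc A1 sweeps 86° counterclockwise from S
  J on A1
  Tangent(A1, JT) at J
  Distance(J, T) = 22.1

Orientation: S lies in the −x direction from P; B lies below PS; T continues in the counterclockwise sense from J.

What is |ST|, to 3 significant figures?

35.2

P is at the origin; PS is horizontal with |PS| = 16.5 and S on the −x side, so S = (-16.5, 0.00). A1 meets PS tangentially, so BS is at right angles to PS, so B = S + (0, -11.5) = (-16.5, -11.5). On A1, S sits at bearing 90° from B; an 86° counterclockwise sweep puts J at bearing 176°, so J = B + 11.5·(cos 176°, sin 176°) = (-28.0, -10.7). The tangent condition forces BJ to be normal to JT, so JT runs along (−sin 176°, cos 176°); with |JT| = 22.1, T = (-29.5, -32.7). Then |ST| = |T − S| = 35.2.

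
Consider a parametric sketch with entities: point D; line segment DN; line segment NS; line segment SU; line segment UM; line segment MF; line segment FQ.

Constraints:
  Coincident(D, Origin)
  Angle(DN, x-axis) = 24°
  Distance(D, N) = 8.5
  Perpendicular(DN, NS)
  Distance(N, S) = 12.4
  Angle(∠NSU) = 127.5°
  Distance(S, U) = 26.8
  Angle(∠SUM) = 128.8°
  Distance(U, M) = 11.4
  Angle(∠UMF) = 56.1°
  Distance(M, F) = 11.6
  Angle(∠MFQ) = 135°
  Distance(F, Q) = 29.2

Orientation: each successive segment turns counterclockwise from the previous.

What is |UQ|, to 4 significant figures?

28.20

D is at the origin; DN runs at 24.0° with length 8.5, so N = (7.765, 3.457). DN is perpendicular to NS, so NS runs at 114.0°; with |NS| = 12.4, S = (2.722, 14.79). ∠NSU = 127.5° gives SU at 166.5° from the x-axis; with |SU| = 26.8, U = (-23.34, 21.04). ∠SUM = 128.8° gives UM at -142.3° from the x-axis; with |UM| = 11.4, M = (-32.36, 14.07). ∠UMF = 56.1° gives MF at -18.40° from the x-axis; with |MF| = 11.6, F = (-21.35, 10.41). ∠MFQ = 135.0° gives FQ at 26.60° from the x-axis; with |FQ| = 29.2, Q = (4.758, 23.48). Then |UQ| = |Q − U| = 28.20.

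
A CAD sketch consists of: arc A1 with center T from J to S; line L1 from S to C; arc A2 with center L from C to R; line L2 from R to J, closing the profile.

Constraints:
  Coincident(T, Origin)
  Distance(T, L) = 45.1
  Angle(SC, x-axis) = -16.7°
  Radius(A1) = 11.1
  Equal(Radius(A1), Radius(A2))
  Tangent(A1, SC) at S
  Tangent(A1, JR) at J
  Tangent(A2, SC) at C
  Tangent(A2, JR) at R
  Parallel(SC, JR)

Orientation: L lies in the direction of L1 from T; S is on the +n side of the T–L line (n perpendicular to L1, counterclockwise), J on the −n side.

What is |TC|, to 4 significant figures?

46.45

Tangency of A1 to both parallel lines with radius 11.1 puts S and J at T ± 11.1·n: S = (3.190, 10.63), J = (-3.190, -10.63). Equal radii place C and R the same way about L: C = L + 11.1·n = (46.39, -2.328), R = L − 11.1·n = (40.01, -23.59). Then |TC| = |C − T| = 46.45.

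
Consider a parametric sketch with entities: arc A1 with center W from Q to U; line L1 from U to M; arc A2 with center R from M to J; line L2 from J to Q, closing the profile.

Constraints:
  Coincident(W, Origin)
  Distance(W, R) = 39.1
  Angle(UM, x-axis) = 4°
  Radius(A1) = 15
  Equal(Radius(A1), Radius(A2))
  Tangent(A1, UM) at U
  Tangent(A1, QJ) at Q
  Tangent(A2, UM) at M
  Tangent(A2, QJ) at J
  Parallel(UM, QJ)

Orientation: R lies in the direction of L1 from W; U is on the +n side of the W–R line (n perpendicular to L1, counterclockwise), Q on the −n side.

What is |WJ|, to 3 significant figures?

41.9

The slot axis is L1's direction at 4.0°, so u = (cos 4.0°, sin 4.0°) = (0.998, 0.0698) and n = (−sin 4.0°, cos 4.0°) = (-0.0698, 0.998). W is at the origin and R lies 39.1 along u from W, so R = 39.1·u = (39.0, 2.73). Tangency of A1 to both parallel lines with radius 15.0 puts U and Q at W ± 15.0·n: U = (-1.05, 15.0), Q = (1.05, -15.0). Equal radii place M and J the same way about R: M = R + 15.0·n = (38.0, 17.7), J = R − 15.0·n = (40.1, -12.2). Then |WJ| = |J − W| = 41.9.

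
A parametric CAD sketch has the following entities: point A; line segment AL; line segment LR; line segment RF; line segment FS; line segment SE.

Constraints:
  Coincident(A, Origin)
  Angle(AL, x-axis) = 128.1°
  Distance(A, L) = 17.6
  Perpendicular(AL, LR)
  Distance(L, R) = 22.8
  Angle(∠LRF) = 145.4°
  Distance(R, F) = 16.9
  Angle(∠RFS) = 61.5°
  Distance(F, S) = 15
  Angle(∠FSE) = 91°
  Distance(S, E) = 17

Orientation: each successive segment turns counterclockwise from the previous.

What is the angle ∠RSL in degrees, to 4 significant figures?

53.06°

A is at the origin; AL runs at 128.1° with length 17.6, so L = (-10.86, 13.85). AL ⟂ LR, so LR runs at -141.9°; with |LR| = 22.8, R = (-28.80, -0.2184). ∠LRF = 145.4° gives RF at -107.3° from the x-axis; with |RF| = 16.9, F = (-33.83, -16.35). ∠RFS = 61.5° gives FS at 11.20° from the x-axis; with |FS| = 15.0, S = (-19.11, -13.44). Then cos ∠RSL = SR·SL / (|SR||SL|), giving 53.06°.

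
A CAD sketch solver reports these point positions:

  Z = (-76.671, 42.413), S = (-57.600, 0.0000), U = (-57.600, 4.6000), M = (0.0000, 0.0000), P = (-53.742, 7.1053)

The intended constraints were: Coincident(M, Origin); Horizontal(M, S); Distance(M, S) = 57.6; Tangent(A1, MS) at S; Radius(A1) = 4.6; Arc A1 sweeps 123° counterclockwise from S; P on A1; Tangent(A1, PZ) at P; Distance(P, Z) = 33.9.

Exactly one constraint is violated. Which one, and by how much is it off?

Distance(P, Z) = 33.9 — off by 8.20.

M = (0.00, 0.00) ✓; M.y = 0.00, S.y = 0.00 ✓; |MS| = 57.60 ✓; ∠(US, SM) = 90.00° ✓; |US| = 4.600 ✓; bearing(U→P) − bearing(U→S) = 123.0° ✓; |UP| = 4.600 ✓; ∠(UP, PZ) = 90.00° ✓; |PZ| = 42.10 ✗.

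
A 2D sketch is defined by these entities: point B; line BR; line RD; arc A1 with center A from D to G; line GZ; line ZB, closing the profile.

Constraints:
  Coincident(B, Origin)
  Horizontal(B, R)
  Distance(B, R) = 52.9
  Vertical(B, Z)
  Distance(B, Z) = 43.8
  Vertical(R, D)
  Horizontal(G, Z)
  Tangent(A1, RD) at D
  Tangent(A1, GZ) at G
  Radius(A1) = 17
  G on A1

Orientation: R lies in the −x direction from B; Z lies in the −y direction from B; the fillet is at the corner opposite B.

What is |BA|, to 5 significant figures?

44.800

B and Z share the same x with |BZ| = 43.8 and Z on the −y side, so Z = (0.0000, -43.800). The virtual corner opposite B is at (-52.900, -43.800). The tangent condition forces AD to be normal to RD and A1 meets GZ tangentially, so AG is at right angles to GZ, with radius 17.0, so the center A sits 17.0 in from both sides at A = (-35.900, -26.800). Then |BA| = |A − B| = 44.800.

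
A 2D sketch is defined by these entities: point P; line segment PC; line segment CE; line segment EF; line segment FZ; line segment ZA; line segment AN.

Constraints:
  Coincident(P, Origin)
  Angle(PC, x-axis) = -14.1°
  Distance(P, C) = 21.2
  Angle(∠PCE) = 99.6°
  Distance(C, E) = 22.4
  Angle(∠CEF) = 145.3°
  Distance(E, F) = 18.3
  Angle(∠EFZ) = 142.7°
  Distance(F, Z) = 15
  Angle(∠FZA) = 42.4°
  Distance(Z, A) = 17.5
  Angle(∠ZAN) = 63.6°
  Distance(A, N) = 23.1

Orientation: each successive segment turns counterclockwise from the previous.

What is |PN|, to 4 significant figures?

52.64

∠FZA = 42.4° gives ZA at -84.10° from the x-axis; with |ZA| = 17.5, A = (16.67, 25.88). ∠ZAN = 63.6° gives AN at 32.30° from the x-axis; with |AN| = 23.1, N = (36.20, 38.22). Then |PN| = |N − P| = 52.64.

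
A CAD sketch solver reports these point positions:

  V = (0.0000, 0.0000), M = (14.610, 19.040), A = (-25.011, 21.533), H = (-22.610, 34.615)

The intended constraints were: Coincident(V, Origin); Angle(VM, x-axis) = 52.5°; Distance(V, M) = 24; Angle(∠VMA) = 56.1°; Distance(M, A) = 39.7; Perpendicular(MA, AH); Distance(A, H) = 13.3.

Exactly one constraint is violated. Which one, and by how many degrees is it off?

Perpendicular(MA, AH) — off by 6.80°.

V = (0.00, 0.00) ✓; VM at 52.50° ✓; |VM| = 24.00 ✓; ∠VMA = 56.10° ✓; |MA| = 39.70 ✓; ∠(MA, AH) = 96.80° ✗; |AH| = 13.30 ✓.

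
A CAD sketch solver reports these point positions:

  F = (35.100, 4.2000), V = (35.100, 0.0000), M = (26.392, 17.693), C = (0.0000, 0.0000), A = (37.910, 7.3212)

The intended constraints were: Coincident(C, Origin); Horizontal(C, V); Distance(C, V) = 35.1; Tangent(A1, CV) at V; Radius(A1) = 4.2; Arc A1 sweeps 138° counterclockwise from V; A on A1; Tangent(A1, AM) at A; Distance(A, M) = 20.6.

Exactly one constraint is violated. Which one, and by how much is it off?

Distance(A, M) = 20.6 — off by 5.10.

C = (0.00, 0.00) ✓; C.y = 0.00, V.y = 0.00 ✓; |CV| = 35.10 ✓; ∠(FV, VC) = 90.00° ✓; |FV| = 4.200 ✓; bearing(F→A) − bearing(F→V) = 138.0° ✓; |FA| = 4.200 ✓; ∠(FA, AM) = 90.01° ✓; |AM| = 15.50 ✗.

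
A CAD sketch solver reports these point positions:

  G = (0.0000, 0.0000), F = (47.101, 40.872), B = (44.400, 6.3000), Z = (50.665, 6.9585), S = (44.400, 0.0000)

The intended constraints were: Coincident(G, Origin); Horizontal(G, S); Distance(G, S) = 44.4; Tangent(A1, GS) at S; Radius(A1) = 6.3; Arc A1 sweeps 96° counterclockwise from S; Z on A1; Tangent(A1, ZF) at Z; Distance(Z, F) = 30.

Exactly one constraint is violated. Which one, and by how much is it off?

Distance(Z, F) = 30 — off by 4.10.

G = (0.00, 0.00) ✓; G.y = 0.00, S.y = 0.00 ✓; |GS| = 44.40 ✓; ∠(BS, SG) = 90.00° ✓; |BS| = 6.300 ✓; bearing(B→Z) − bearing(B→S) = 96.00° ✓; |BZ| = 6.300 ✓; ∠(BZ, ZF) = 90.00° ✓; |ZF| = 34.10 ✗.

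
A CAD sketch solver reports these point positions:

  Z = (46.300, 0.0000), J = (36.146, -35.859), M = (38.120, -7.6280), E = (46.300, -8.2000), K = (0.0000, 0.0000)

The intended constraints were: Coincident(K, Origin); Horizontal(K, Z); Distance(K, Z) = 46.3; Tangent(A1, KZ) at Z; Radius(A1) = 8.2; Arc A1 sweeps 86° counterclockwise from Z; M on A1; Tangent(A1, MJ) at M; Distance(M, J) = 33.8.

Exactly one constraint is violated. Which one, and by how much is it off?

Distance(M, J) = 33.8 — off by 5.50.

K = (0.00, 0.00) ✓; K.y = 0.00, Z.y = 0.00 ✓; |KZ| = 46.30 ✓; ∠(EZ, ZK) = 90.00° ✓; |EZ| = 8.200 ✓; bearing(E→M) − bearing(E→Z) = 86.00° ✓; |EM| = 8.200 ✓; ∠(EM, MJ) = 90.00° ✓; |MJ| = 28.30 ✗.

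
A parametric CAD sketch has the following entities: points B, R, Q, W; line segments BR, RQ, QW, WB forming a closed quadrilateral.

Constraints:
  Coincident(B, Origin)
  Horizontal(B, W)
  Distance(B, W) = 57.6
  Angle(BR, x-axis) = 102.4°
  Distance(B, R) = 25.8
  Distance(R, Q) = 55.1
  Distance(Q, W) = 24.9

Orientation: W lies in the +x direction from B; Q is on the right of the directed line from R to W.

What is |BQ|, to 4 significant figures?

37.36

Checks: |RQ| = 55.10 ✓; |QW| = 24.90 ✓.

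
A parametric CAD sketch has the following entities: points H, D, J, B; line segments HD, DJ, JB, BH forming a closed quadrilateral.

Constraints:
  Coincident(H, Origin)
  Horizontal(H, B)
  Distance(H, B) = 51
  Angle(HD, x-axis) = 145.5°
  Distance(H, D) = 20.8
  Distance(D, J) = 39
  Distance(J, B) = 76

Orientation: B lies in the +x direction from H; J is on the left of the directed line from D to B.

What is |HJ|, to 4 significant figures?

49.84

Checks: |DJ| = 39.00 ✓; |JB| = 76.00 ✓.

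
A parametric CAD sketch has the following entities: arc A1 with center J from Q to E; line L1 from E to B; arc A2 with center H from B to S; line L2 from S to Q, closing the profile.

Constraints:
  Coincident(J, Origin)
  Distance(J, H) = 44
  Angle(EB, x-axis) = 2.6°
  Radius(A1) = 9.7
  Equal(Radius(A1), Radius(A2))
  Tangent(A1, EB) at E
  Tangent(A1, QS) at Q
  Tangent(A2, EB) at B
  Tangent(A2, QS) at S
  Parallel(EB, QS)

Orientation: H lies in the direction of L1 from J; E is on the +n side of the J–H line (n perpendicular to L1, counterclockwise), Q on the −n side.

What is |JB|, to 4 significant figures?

45.06

The slot axis is L1's direction at 2.6°, so u = (cos 2.6°, sin 2.6°) = (0.9990, 0.04536) and n = (−sin 2.6°, cos 2.6°) = (-0.04536, 0.9990). J is at the origin and H lies 44.0 along u from J, so H = 44.0·u = (43.95, 1.996). Tangency of A1 to both parallel lines with radius 9.7 puts E and Q at J ± 9.7·n: E = (-0.4400, 9.690), Q = (0.4400, -9.690). Equal radii place B and S the same way about H: B = H + 9.7·n = (43.51, 11.69), S = H − 9.7·n = (44.39, -7.694). Then |JB| = |B − J| = 45.06.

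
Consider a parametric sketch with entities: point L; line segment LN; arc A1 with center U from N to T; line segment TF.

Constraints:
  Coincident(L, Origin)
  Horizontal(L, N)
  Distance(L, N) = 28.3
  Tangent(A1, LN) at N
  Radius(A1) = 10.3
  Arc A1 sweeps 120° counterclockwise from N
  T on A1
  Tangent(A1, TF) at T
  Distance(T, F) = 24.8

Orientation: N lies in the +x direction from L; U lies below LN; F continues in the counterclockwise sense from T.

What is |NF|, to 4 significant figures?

37.09

L is at the origin; L and N share the same y with |LN| = 28.3 and N on the +x side, so N = (28.30, 0.000). Tangency of A1 to LN means the radius UN is perpendicular to LN, so U = N + (0, -10.3) = (28.30, -10.30). On A1, N sits at bearing 90° from U; a 120° counterclockwise sweep puts T at bearing 210°, so T = U + 10.3·(cos 210°, sin 210°) = (19.38, -15.45). Since A1 is tangent to TF there, UT ⟂ TF, so TF runs along (−sin 210°, cos 210°); with |TF| = 24.8, F = (31.78, -36.93). Then |NF| = |F − N| = 37.09.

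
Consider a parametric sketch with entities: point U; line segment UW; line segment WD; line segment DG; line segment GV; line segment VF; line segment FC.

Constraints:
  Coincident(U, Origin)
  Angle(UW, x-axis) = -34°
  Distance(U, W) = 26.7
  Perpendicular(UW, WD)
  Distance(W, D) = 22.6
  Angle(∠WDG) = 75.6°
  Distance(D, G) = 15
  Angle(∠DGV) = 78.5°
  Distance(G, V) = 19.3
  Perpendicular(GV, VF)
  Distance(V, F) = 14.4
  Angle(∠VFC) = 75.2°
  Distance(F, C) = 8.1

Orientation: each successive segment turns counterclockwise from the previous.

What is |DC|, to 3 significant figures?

8.80

U is at the origin; UW runs at -34.0° with length 26.7, so W = (22.1, -14.9). UW ⟂ WD, so WD runs at 56.0°; with |WD| = 22.6, D = (34.8, 3.81). ∠WDG = 75.6° gives DG at 160° from the x-axis; with |DG| = 15.0, G = (20.6, 8.84). ∠DGV = 78.5° gives GV at -98.1° from the x-axis; with |GV| = 19.3, V = (17.9, -10.3). GV ⟂ VF, so VF runs at -8.10°; with |VF| = 14.4, F = (32.2, -12.3). ∠VFC = 75.2° gives FC at 96.7° from the x-axis; with |FC| = 8.1, C = (31.2, -4.25). Then |DC| = |C − D| = 8.80.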